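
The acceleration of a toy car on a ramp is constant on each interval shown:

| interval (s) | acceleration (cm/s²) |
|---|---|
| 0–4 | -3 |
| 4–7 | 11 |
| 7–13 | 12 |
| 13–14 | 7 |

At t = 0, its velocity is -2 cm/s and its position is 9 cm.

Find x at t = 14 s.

409 cm

On each constant-a segment, Δv = aΔt and Δx = v₀Δt + ½aΔt²; chain segment to segment.
0–4 s: v starts -2 cm/s; Δx = -2·4 + ½·-3·4² = -32 cm; v ends -14 cm/s.
4–7 s: v starts -14 cm/s; Δx = -14·3 + ½·11·3² = 7.5 cm; v ends 19 cm/s.
7–13 s: v starts 19 cm/s; Δx = 19·6 + ½·12·6² = 330 cm; v ends 91 cm/s.
13–14 s: v starts 91 cm/s; Δx = 91·1 + ½·7·1² = 94.5 cm; v ends 98 cm/s.
x(14) = 9 + Σ Δx = 409 cm.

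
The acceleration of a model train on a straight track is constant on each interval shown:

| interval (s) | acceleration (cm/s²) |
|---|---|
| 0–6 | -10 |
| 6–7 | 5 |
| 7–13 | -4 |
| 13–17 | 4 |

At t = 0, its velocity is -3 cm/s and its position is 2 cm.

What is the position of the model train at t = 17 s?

-972.5 cm

On each constant-a segment, Δv = aΔt and Δx = v₀Δt + ½aΔt²; chain segment to segment.
0–6 s: v starts -3 cm/s; Δx = -3·6 + ½·-10·6² = -198 cm; v ends -63 cm/s.
6–7 s: v starts -63 cm/s; Δx = -63·1 + ½·5·1² = -60.5 cm; v ends -58 cm/s.
7–13 s: v starts -58 cm/s; Δx = -58·6 + ½·-4·6² = -420 cm; v ends -82 cm/s.
13–17 s: v starts -82 cm/s; Δx = -82·4 + ½·4·4² = -296 cm; v ends -66 cm/s.
x(17) = 2 + Σ Δx = -972.5 cm.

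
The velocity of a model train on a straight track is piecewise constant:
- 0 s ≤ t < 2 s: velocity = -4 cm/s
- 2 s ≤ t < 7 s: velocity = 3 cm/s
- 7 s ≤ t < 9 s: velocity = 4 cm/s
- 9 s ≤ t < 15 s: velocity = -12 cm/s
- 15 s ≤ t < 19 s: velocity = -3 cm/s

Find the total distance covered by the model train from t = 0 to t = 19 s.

115 cm

Total distance travelled is ∫|v| dt — sum the magnitudes of each area piece.
0–2 s: |-4| × 2 = 8 cm
2–7 s: |3| × 5 = 15 cm
7–9 s: |4| × 2 = 8 cm
9–15 s: |-12| × 6 = 72 cm
15–19 s: |-3| × 4 = 12 cm
Total distance = 115 cm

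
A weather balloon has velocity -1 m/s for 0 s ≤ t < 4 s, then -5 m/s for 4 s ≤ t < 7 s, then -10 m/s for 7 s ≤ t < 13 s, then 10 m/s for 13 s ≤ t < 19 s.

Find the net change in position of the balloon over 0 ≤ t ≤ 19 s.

-19 m

Net displacement equals the area under the velocity-time graph (areas below the axis count negative).
0–4 s: -1 × 4 = -4 m
4–7 s: -5 × 3 = -15 m
7–13 s: -10 × 6 = -60 m
13–19 s: 10 × 6 = 60 m
Net displacement = -19 m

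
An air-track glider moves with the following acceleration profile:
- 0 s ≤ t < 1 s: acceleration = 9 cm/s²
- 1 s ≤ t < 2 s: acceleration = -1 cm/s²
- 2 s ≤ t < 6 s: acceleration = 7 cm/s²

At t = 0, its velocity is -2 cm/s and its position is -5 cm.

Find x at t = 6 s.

84 cm

On each constant-a segment, Δv = aΔt and Δx = v₀Δt + ½aΔt²; chain segment to segment.
0–1 s: v starts -2 cm/s; Δx = -2·1 + ½·9·1² = 2.5 cm; v ends 7 cm/s.
1–2 s: v starts 7 cm/s; Δx = 7·1 + ½·-1·1² = 6.5 cm; v ends 6 cm/s.
2–6 s: v starts 6 cm/s; Δx = 6·4 + ½·7·4² = 80 cm; v ends 34 cm/s.
x(6) = -5 + Σ Δx = 84 cm.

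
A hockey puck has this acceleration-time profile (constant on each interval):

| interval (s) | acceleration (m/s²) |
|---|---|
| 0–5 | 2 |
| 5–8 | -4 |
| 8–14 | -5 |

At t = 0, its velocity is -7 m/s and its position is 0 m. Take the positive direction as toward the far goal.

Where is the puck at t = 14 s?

-163 m

On each constant-a segment, Δv = aΔt and Δx = v₀Δt + ½aΔt²; chain segment to segment.
0–5 s: v starts -7 m/s; Δx = -7·5 + ½·2·5² = -10 m; v ends 3 m/s.
5–8 s: v starts 3 m/s; Δx = 3·3 + ½·-4·3² = -9 m; v ends -9 m/s.
8–14 s: v starts -9 m/s; Δx = -9·6 + ½·-5·6² = -144 m; v ends -39 m/s.
x(14) = 0 + Σ Δx = -163 m.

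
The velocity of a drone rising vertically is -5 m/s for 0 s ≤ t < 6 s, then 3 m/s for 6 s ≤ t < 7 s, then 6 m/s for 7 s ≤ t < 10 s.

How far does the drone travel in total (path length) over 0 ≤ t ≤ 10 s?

Distance (not displacement) is the total path length: add the absolute areas under v-t.
0–6 s: |-5| × 6 = 30 m
6–7 s: |3| × 1 = 3 m
7–10 s: |6| × 3 = 18 m
Total distance = 51 m

51 m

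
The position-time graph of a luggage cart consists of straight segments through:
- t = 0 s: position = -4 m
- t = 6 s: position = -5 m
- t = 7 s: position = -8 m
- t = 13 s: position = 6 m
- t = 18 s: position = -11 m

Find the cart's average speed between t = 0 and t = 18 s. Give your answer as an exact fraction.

35/18 m/s

Average speed = (total path length)/(elapsed time); on a piecewise-linear x-t graph the path length is Σ|Δx|.
0–6 s: |Δx| = |-5 − -4| = 1 m
6–7 s: |Δx| = |-8 − -5| = 3 m
7–13 s: |Δx| = |6 − -8| = 14 m
13–18 s: |Δx| = |-11 − 6| = 17 m
Total path = 35 m; average speed = 35/18 = 35/18 m/s.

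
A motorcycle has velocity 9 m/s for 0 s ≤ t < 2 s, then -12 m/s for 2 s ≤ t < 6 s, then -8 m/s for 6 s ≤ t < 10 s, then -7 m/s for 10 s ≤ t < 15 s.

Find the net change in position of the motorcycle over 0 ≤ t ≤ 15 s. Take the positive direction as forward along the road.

-97 m

Displacement is the signed area under the v-t curve.
0–2 s: 9 × 2 = 18 m
2–6 s: -12 × 4 = -48 m
6–10 s: -8 × 4 = -32 m
10–15 s: -7 × 5 = -35 m
Net displacement = -97 m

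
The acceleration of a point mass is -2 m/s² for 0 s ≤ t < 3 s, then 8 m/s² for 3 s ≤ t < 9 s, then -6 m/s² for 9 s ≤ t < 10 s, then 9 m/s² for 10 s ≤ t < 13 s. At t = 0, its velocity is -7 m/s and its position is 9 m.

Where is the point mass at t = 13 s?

On each constant-a segment, Δv = aΔt and Δx = v₀Δt + ½aΔt²; chain segment to segment.
0–3 s: v starts -7 m/s; Δx = -7·3 + ½·-2·3² = -30 m; v ends -13 m/s.
3–9 s: v starts -13 m/s; Δx = -13·6 + ½·8·6² = 66 m; v ends 35 m/s.
9–10 s: v starts 35 m/s; Δx = 35·1 + ½·-6·1² = 32 m; v ends 29 m/s.
10–13 s: v starts 29 m/s; Δx = 29·3 + ½·9·3² = 127.5 m; v ends 56 m/s.
x(13) = 9 + Σ Δx = 204.5 m.

204.5 m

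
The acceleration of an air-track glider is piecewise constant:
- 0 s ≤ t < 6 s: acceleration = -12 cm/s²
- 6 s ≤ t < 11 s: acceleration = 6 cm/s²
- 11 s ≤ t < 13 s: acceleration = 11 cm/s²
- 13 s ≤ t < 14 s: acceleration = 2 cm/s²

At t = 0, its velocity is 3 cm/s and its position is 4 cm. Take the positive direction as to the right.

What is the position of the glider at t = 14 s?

On each constant-a segment, Δv = aΔt and Δx = v₀Δt + ½aΔt²; chain segment to segment.
0–6 s: v starts 3 cm/s; Δx = 3·6 + ½·-12·6² = -198 cm; v ends -69 cm/s.
6–11 s: v starts -69 cm/s; Δx = -69·5 + ½·6·5² = -270 cm; v ends -39 cm/s.
11–13 s: v starts -39 cm/s; Δx = -39·2 + ½·11·2² = -56 cm; v ends -17 cm/s.
13–14 s: v starts -17 cm/s; Δx = -17·1 + ½·2·1² = -16 cm; v ends -15 cm/s.
x(14) = 4 + Σ Δx = -536 cm.

-536 cm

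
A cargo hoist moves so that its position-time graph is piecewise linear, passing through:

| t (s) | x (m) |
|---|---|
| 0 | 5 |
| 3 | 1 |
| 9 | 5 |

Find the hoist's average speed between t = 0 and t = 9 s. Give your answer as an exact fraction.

8/9 m/s

Average speed = (total path length)/(elapsed time); on a piecewise-linear x-t graph the path length is Σ|Δx|.
0–3 s: |Δx| = |1 − 5| = 4 m
3–9 s: |Δx| = |5 − 1| = 4 m
Total path = 8 m; average speed = 8/9 = 8/9 m/s.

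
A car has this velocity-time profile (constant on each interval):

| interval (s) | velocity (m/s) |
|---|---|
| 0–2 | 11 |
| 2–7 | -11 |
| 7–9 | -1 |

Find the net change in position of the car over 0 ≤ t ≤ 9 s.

Displacement is the signed area under the v-t curve.
0–2 s: 11 × 2 = 22 m
2–7 s: -11 × 5 = -55 m
7–9 s: -1 × 2 = -2 m
Net displacement = -35 m

-35 m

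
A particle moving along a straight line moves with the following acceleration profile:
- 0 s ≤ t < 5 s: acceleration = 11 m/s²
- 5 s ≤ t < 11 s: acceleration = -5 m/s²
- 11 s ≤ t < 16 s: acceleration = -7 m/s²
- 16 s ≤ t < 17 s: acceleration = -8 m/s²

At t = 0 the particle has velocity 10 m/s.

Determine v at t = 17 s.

-8 m/s

Δv equals the area under the a-t graph; then v = v₀ + Δv.
0–5 s: 11 × 5 = 55 m/s
5–11 s: -5 × 6 = -30 m/s
11–16 s: -7 × 5 = -35 m/s
16–17 s: -8 × 1 = -8 m/s
Δv = -18 m/s, so v(17) = 10 + (-18) = -8 m/s.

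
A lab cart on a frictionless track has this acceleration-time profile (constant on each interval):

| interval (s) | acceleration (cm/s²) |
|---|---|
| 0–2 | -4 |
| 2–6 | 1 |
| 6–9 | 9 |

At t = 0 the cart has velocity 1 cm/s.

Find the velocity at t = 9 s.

24 cm/s

Δv equals the area under the a-t graph; then v = v₀ + Δv.
0–2 s: -4 × 2 = -8 cm/s
2–6 s: 1 × 4 = 4 cm/s
6–9 s: 9 × 3 = 27 cm/s
Δv = 23 cm/s, so v(9) = 1 + (23) = 24 cm/s.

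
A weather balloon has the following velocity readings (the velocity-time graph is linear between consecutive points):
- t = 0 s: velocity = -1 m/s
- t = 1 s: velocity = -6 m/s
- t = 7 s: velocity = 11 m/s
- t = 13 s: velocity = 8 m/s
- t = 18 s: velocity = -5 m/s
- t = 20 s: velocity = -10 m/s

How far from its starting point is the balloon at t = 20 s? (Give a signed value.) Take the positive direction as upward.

Displacement is the signed area under the v-t curve.
0–1 s: ½(-1 + -6)(1) = -3.5 m
1–7 s: ½(-6 + 11)(6) = 15 m
7–13 s: ½(11 + 8)(6) = 57 m
13–18 s: ½(8 + -5)(5) = 7.5 m
18–20 s: ½(-5 + -10)(2) = -15 m
Net displacement = 61 m

61 m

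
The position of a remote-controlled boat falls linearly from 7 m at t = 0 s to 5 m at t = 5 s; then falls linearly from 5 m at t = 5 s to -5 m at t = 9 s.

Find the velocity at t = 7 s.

-2.5 m/s

Velocity is the slope of the x-t graph on 5–9 s: (-5 − 5)/(9 − 5) = -2.5 m/s.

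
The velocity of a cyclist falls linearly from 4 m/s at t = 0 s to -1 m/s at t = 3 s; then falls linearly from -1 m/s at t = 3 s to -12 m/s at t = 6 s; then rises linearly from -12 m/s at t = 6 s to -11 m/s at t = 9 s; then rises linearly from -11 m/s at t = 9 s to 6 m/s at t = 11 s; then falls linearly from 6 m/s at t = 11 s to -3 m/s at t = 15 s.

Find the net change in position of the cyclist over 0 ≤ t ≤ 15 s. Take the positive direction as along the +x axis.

-48.5 m

Net displacement equals the area under the velocity-time graph (areas below the axis count negative).
0–3 s: ½(4 + -1)(3) = 4.5 m
3–6 s: ½(-1 + -12)(3) = -19.5 m
6–9 s: ½(-12 + -11)(3) = -34.5 m
9–11 s: ½(-11 + 6)(2) = -5 m
11–15 s: ½(6 + -3)(4) = 6 m
Net displacement = -48.5 m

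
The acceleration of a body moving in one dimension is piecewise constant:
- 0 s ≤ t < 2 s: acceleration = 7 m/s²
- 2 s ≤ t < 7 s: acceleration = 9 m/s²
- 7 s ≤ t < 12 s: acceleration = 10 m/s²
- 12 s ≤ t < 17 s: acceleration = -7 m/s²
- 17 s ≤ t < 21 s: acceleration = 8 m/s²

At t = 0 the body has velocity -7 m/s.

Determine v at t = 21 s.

Δv equals the area under the a-t graph; then v = v₀ + Δv.
0–2 s: 7 × 2 = 14 m/s
2–7 s: 9 × 5 = 45 m/s
7–12 s: 10 × 5 = 50 m/s
12–17 s: -7 × 5 = -35 m/s
17–21 s: 8 × 4 = 32 m/s
Δv = 106 m/s, so v(21) = -7 + (106) = 99 m/s.

99 m/s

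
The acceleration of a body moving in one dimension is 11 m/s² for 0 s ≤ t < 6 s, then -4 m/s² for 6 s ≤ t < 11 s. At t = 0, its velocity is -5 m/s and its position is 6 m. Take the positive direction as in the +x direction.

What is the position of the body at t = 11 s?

On each constant-a segment, Δv = aΔt and Δx = v₀Δt + ½aΔt²; chain segment to segment.
0–6 s: v starts -5 m/s; Δx = -5·6 + ½·11·6² = 168 m; v ends 61 m/s.
6–11 s: v starts 61 m/s; Δx = 61·5 + ½·-4·5² = 255 m; v ends 41 m/s.
x(11) = 6 + Σ Δx = 429 m.

429 m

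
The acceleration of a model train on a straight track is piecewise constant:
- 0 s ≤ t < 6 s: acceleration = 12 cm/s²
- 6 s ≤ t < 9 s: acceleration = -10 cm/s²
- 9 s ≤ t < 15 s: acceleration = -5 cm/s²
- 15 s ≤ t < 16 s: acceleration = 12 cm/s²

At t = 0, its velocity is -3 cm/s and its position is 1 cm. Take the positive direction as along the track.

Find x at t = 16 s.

520 cm

On each constant-a segment, Δv = aΔt and Δx = v₀Δt + ½aΔt²; chain segment to segment.
0–6 s: v starts -3 cm/s; Δx = -3·6 + ½·12·6² = 198 cm; v ends 69 cm/s.
6–9 s: v starts 69 cm/s; Δx = 69·3 + ½·-10·3² = 162 cm; v ends 39 cm/s.
9–15 s: v starts 39 cm/s; Δx = 39·6 + ½·-5·6² = 144 cm; v ends 9 cm/s.
15–16 s: v starts 9 cm/s; Δx = 9·1 + ½·12·1² = 15 cm; v ends 21 cm/s.
x(16) = 1 + Σ Δx = 520 cm.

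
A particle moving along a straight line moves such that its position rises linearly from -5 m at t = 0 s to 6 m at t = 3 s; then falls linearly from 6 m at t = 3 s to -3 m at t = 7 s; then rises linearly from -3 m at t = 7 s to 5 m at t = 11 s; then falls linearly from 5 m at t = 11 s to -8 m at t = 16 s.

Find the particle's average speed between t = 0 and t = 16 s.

Average speed = (total path length)/(elapsed time); on a piecewise-linear x-t graph the path length is Σ|Δx|.
0–3 s: |Δx| = |6 − -5| = 11 m
3–7 s: |Δx| = |-3 − 6| = 9 m
7–11 s: |Δx| = |5 − -3| = 8 m
11–16 s: |Δx| = |-8 − 5| = 13 m
Total path = 41 m; average speed = 41/16 = 2.5625 m/s.

2.5625 m/s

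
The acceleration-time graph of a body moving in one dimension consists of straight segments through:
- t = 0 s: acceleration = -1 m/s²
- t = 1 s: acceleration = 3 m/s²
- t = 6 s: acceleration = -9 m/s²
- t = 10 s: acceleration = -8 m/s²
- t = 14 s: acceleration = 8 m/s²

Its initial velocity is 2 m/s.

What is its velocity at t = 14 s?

Δv equals the area under the a-t graph; then v = v₀ + Δv.
0–1 s: ½(-1 + 3)(1) = 1 m/s
1–6 s: ½(3 + -9)(5) = -15 m/s
6–10 s: ½(-9 + -8)(4) = -34 m/s
10–14 s: ½(-8 + 8)(4) = 0 m/s
Δv = -48 m/s, so v(14) = 2 + (-48) = -46 m/s.

-46 m/s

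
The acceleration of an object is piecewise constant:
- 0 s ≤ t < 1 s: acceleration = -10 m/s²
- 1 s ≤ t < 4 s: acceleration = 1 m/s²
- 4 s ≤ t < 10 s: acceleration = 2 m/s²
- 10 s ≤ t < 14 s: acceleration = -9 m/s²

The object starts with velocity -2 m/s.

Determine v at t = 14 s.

-33 m/s

Δv equals the area under the a-t graph; then v = v₀ + Δv.
0–1 s: -10 × 1 = -10 m/s
1–4 s: 1 × 3 = 3 m/s
4–10 s: 2 × 6 = 12 m/s
10–14 s: -9 × 4 = -36 m/s
Δv = -31 m/s, so v(14) = -2 + (-31) = -33 m/s.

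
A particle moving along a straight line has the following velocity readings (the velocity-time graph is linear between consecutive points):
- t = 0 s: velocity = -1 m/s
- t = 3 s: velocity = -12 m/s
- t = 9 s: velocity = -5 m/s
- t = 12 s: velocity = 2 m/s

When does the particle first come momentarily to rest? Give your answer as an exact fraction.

v changes sign on 9–12 s (from -5 to 2); the graph is linear there, so v = 0 at t = 9 + (5)·(12 − 9)/(2 − -5) = 78/7 s.

t = 78/7 s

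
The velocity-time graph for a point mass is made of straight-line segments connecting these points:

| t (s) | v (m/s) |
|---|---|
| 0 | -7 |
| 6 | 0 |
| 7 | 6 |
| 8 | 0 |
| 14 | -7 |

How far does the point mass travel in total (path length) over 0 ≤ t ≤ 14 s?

Distance (not displacement) is the total path length: add the absolute areas under v-t.
0–6 s: |½(-7 + 0)(6)| = 21 m
6–7 s: |½(0 + 6)(1)| = 3 m
7–8 s: |½(6 + 0)(1)| = 3 m
8–14 s: |½(0 + -7)(6)| = 21 m
Total distance = 48 m

48 m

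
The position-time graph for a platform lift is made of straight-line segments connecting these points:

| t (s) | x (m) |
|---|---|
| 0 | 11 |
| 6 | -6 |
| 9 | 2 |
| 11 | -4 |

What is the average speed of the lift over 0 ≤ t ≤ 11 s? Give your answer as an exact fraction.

31/11 m/s

Average speed = (total path length)/(elapsed time); on a piecewise-linear x-t graph the path length is Σ|Δx|.
0–6 s: |Δx| = |-6 − 11| = 17 m
6–9 s: |Δx| = |2 − -6| = 8 m
9–11 s: |Δx| = |-4 − 2| = 6 m
Total path = 31 m; average speed = 31/11 = 31/11 m/s.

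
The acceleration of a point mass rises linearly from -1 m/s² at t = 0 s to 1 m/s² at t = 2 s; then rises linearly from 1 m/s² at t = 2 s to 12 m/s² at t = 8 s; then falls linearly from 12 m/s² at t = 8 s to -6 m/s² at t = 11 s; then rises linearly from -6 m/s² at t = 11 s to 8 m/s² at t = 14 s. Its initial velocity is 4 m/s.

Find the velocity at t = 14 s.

Δv equals the area under the a-t graph; then v = v₀ + Δv.
0–2 s: ½(-1 + 1)(2) = 0 m/s
2–8 s: ½(1 + 12)(6) = 39 m/s
8–11 s: ½(12 + -6)(3) = 9 m/s
11–14 s: ½(-6 + 8)(3) = 3 m/s
Δv = 51 m/s, so v(14) = 4 + (51) = 55 m/s.

55 m/s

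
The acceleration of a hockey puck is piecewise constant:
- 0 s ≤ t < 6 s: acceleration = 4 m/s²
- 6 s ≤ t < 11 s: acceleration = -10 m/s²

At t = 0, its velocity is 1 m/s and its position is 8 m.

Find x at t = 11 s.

On each constant-a segment, Δv = aΔt and Δx = v₀Δt + ½aΔt²; chain segment to segment.
0–6 s: v starts 1 m/s; Δx = 1·6 + ½·4·6² = 78 m; v ends 25 m/s.
6–11 s: v starts 25 m/s; Δx = 25·5 + ½·-10·5² = 0 m; v ends -25 m/s.
x(11) = 8 + Σ Δx = 86 m.

86 m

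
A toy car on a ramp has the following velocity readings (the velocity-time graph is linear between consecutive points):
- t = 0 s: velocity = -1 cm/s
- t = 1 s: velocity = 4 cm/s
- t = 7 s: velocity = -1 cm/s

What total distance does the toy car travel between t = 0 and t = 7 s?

Distance (not displacement) is the total path length: add the absolute areas under v-t.
0–1 s: v = 0 at t = 0.2 s; triangle areas 0.1 + 1.6 = 1.7 cm
1–7 s: v = 0 at t = 5.8 s; triangle areas 9.6 + 0.6 = 10.2 cm
Total distance = 11.9 cm

11.9 cm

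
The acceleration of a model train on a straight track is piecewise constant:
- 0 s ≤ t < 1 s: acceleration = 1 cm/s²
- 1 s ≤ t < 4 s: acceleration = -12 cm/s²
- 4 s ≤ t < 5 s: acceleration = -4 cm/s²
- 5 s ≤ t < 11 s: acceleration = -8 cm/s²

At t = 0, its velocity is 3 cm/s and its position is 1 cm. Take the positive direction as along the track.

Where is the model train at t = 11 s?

On each constant-a segment, Δv = aΔt and Δx = v₀Δt + ½aΔt²; chain segment to segment.
0–1 s: v starts 3 cm/s; Δx = 3·1 + ½·1·1² = 3.5 cm; v ends 4 cm/s.
1–4 s: v starts 4 cm/s; Δx = 4·3 + ½·-12·3² = -42 cm; v ends -32 cm/s.
4–5 s: v starts -32 cm/s; Δx = -32·1 + ½·-4·1² = -34 cm; v ends -36 cm/s.
5–11 s: v starts -36 cm/s; Δx = -36·6 + ½·-8·6² = -360 cm; v ends -84 cm/s.
x(11) = 1 + Σ Δx = -431.5 cm.

-431.5 cm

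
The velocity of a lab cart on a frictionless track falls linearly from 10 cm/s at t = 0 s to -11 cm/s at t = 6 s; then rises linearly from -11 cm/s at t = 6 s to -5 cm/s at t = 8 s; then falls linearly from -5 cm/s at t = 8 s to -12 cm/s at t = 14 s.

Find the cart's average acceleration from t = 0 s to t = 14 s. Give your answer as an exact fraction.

-11/7 cm/s²

Average acceleration = Δv/Δt = (-12 − 10)/(14 − 0) = -11/7 cm/s².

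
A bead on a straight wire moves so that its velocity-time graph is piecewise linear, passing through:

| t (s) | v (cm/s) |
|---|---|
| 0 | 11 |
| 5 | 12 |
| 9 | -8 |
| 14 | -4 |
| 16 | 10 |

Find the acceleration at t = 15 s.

Acceleration is the slope of the v-t graph on 14–16 s: (10 − -4)/(16 − 14) = 7 cm/s².

7 cm/s²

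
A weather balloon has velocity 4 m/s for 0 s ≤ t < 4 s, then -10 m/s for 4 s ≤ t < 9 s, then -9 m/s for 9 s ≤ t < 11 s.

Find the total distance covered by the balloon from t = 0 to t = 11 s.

84 m

Total distance travelled is ∫|v| dt — sum the magnitudes of each area piece.
0–4 s: |4| × 4 = 16 m
4–9 s: |-10| × 5 = 50 m
9–11 s: |-9| × 2 = 18 m
Total distance = 84 m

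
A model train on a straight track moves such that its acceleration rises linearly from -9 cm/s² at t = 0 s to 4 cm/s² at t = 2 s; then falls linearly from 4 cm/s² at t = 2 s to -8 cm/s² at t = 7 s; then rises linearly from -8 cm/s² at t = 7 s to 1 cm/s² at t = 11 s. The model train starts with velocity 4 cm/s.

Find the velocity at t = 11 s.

-25 cm/s

Δv equals the area under the a-t graph; then v = v₀ + Δv.
0–2 s: ½(-9 + 4)(2) = -5 cm/s
2–7 s: ½(4 + -8)(5) = -10 cm/s
7–11 s: ½(-8 + 1)(4) = -14 cm/s
Δv = -29 cm/s, so v(11) = 4 + (-29) = -25 cm/s.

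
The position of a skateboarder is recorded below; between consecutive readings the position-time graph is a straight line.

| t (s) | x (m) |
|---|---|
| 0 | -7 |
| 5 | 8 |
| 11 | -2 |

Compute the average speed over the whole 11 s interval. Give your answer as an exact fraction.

25/11 m/s

Average speed = (total path length)/(elapsed time); on a piecewise-linear x-t graph the path length is Σ|Δx|.
0–5 s: |Δx| = |8 − -7| = 15 m
5–11 s: |Δx| = |-2 − 8| = 10 m
Total path = 25 m; average speed = 25/11 = 25/11 m/s.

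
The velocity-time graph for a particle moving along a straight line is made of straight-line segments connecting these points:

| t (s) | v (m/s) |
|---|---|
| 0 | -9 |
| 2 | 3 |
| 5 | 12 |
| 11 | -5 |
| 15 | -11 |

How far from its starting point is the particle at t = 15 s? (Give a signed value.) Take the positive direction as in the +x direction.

5.5 m

Net displacement equals the area under the velocity-time graph (areas below the axis count negative).
0–2 s: ½(-9 + 3)(2) = -6 m
2–5 s: ½(3 + 12)(3) = 22.5 m
5–11 s: ½(12 + -5)(6) = 21 m
11–15 s: ½(-5 + -11)(4) = -32 m
Net displacement = 5.5 m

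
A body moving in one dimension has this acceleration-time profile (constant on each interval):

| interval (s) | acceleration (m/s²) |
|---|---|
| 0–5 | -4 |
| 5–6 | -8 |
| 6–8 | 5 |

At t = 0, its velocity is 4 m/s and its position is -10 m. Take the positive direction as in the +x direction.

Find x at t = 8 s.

On each constant-a segment, Δv = aΔt and Δx = v₀Δt + ½aΔt²; chain segment to segment.
0–5 s: v starts 4 m/s; Δx = 4·5 + ½·-4·5² = -30 m; v ends -16 m/s.
5–6 s: v starts -16 m/s; Δx = -16·1 + ½·-8·1² = -20 m; v ends -24 m/s.
6–8 s: v starts -24 m/s; Δx = -24·2 + ½·5·2² = -38 m; v ends -14 m/s.
x(8) = -10 + Σ Δx = -98 m.

-98 m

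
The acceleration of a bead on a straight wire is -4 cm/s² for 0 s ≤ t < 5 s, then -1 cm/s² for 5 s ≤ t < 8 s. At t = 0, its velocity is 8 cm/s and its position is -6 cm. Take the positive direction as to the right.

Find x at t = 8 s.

On each constant-a segment, Δv = aΔt and Δx = v₀Δt + ½aΔt²; chain segment to segment.
0–5 s: v starts 8 cm/s; Δx = 8·5 + ½·-4·5² = -10 cm; v ends -12 cm/s.
5–8 s: v starts -12 cm/s; Δx = -12·3 + ½·-1·3² = -40.5 cm; v ends -15 cm/s.
x(8) = -6 + Σ Δx = -56.5 cm.

-56.5 cm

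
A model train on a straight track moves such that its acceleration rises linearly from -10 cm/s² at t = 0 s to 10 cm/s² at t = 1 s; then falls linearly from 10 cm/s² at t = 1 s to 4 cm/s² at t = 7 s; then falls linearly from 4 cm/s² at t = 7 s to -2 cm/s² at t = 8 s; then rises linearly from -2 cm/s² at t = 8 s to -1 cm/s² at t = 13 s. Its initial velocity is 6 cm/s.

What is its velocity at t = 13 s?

Δv equals the area under the a-t graph; then v = v₀ + Δv.
0–1 s: ½(-10 + 10)(1) = 0 cm/s
1–7 s: ½(10 + 4)(6) = 42 cm/s
7–8 s: ½(4 + -2)(1) = 1 cm/s
8–13 s: ½(-2 + -1)(5) = -7.5 cm/s
Δv = 35.5 cm/s, so v(13) = 6 + (35.5) = 41.5 cm/s.

41.5 cm/s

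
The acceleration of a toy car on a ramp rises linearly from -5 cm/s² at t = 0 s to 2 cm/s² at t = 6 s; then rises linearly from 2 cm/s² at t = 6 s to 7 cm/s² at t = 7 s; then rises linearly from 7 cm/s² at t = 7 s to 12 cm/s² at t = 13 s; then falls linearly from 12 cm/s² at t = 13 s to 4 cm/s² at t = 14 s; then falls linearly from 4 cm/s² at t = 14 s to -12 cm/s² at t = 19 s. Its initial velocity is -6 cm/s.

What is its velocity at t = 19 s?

Δv equals the area under the a-t graph; then v = v₀ + Δv.
0–6 s: ½(-5 + 2)(6) = -9 cm/s
6–7 s: ½(2 + 7)(1) = 4.5 cm/s
7–13 s: ½(7 + 12)(6) = 57 cm/s
13–14 s: ½(12 + 4)(1) = 8 cm/s
14–19 s: ½(4 + -12)(5) = -20 cm/s
Δv = 40.5 cm/s, so v(19) = -6 + (40.5) = 34.5 cm/s.

34.5 cm/s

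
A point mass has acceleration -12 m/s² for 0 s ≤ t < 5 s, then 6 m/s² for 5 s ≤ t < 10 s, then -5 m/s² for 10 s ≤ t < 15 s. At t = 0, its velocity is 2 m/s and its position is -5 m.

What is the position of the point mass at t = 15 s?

On each constant-a segment, Δv = aΔt and Δx = v₀Δt + ½aΔt²; chain segment to segment.
0–5 s: v starts 2 m/s; Δx = 2·5 + ½·-12·5² = -140 m; v ends -58 m/s.
5–10 s: v starts -58 m/s; Δx = -58·5 + ½·6·5² = -215 m; v ends -28 m/s.
10–15 s: v starts -28 m/s; Δx = -28·5 + ½·-5·5² = -202.5 m; v ends -53 m/s.
x(15) = -5 + Σ Δx = -562.5 m.

-562.5 m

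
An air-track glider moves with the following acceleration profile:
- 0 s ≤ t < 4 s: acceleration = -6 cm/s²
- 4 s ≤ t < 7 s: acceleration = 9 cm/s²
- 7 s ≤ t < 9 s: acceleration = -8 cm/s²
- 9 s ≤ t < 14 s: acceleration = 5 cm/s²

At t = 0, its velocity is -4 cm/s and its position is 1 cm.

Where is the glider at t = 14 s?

-147 cm

On each constant-a segment, Δv = aΔt and Δx = v₀Δt + ½aΔt²; chain segment to segment.
0–4 s: v starts -4 cm/s; Δx = -4·4 + ½·-6·4² = -64 cm; v ends -28 cm/s.
4–7 s: v starts -28 cm/s; Δx = -28·3 + ½·9·3² = -43.5 cm; v ends -1 cm/s.
7–9 s: v starts -1 cm/s; Δx = -1·2 + ½·-8·2² = -18 cm; v ends -17 cm/s.
9–14 s: v starts -17 cm/s; Δx = -17·5 + ½·5·5² = -22.5 cm; v ends 8 cm/s.
x(14) = 1 + Σ Δx = -147 cm.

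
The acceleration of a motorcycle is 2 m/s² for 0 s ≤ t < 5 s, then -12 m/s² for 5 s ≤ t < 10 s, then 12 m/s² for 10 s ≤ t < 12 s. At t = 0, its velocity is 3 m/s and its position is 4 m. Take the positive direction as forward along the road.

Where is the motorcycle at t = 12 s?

-111 m

On each constant-a segment, Δv = aΔt and Δx = v₀Δt + ½aΔt²; chain segment to segment.
0–5 s: v starts 3 m/s; Δx = 3·5 + ½·2·5² = 40 m; v ends 13 m/s.
5–10 s: v starts 13 m/s; Δx = 13·5 + ½·-12·5² = -85 m; v ends -47 m/s.
10–12 s: v starts -47 m/s; Δx = -47·2 + ½·12·2² = -70 m; v ends -23 m/s.
x(12) = 4 + Σ Δx = -111 m.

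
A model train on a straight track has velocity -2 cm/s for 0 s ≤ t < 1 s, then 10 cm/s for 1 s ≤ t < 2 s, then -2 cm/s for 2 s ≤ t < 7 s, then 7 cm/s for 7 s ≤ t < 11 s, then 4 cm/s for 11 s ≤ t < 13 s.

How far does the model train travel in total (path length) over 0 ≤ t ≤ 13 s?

58 cm

Total distance travelled is ∫|v| dt — sum the magnitudes of each area piece.
0–1 s: |-2| × 1 = 2 cm
1–2 s: |10| × 1 = 10 cm
2–7 s: |-2| × 5 = 10 cm
7–11 s: |7| × 4 = 28 cm
11–13 s: |4| × 2 = 8 cm
Total distance = 58 cm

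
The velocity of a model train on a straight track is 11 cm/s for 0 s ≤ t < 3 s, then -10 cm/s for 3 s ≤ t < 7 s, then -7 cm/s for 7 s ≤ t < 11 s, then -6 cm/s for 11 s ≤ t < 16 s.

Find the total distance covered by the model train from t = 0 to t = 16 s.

131 cm

Total distance travelled is ∫|v| dt — sum the magnitudes of each area piece.
0–3 s: |11| × 3 = 33 cm
3–7 s: |-10| × 4 = 40 cm
7–11 s: |-7| × 4 = 28 cm
11–16 s: |-6| × 5 = 30 cm
Total distance = 131 cm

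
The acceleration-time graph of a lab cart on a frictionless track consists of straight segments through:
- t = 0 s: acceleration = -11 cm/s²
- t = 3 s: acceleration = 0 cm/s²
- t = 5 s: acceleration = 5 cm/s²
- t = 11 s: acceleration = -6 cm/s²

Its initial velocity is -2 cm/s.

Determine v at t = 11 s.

Δv equals the area under the a-t graph; then v = v₀ + Δv.
0–3 s: ½(-11 + 0)(3) = -16.5 cm/s
3–5 s: ½(0 + 5)(2) = 5 cm/s
5–11 s: ½(5 + -6)(6) = -3 cm/s
Δv = -14.5 cm/s, so v(11) = -2 + (-14.5) = -16.5 cm/s.

-16.5 cm/s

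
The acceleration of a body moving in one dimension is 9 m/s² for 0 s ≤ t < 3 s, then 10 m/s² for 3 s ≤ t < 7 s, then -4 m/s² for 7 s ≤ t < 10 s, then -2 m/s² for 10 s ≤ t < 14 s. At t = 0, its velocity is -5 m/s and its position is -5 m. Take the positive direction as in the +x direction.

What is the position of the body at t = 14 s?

540.5 m

On each constant-a segment, Δv = aΔt and Δx = v₀Δt + ½aΔt²; chain segment to segment.
0–3 s: v starts -5 m/s; Δx = -5·3 + ½·9·3² = 25.5 m; v ends 22 m/s.
3–7 s: v starts 22 m/s; Δx = 22·4 + ½·10·4² = 168 m; v ends 62 m/s.
7–10 s: v starts 62 m/s; Δx = 62·3 + ½·-4·3² = 168 m; v ends 50 m/s.
10–14 s: v starts 50 m/s; Δx = 50·4 + ½·-2·4² = 184 m; v ends 42 m/s.
x(14) = -5 + Σ Δx = 540.5 m.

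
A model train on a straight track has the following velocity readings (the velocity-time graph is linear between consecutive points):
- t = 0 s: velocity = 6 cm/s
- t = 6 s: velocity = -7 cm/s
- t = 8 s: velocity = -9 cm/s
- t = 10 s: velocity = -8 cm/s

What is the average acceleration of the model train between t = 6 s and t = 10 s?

-0.25 cm/s²

Average acceleration = Δv/Δt = (-8 − -7)/(10 − 6) = -0.25 cm/s².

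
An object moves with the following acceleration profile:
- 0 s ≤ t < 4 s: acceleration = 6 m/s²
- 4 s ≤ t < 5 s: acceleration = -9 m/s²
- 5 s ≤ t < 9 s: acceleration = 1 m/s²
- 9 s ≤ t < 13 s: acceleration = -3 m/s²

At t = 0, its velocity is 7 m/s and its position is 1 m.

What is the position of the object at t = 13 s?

279.5 m

On each constant-a segment, Δv = aΔt and Δx = v₀Δt + ½aΔt²; chain segment to segment.
0–4 s: v starts 7 m/s; Δx = 7·4 + ½·6·4² = 76 m; v ends 31 m/s.
4–5 s: v starts 31 m/s; Δx = 31·1 + ½·-9·1² = 26.5 m; v ends 22 m/s.
5–9 s: v starts 22 m/s; Δx = 22·4 + ½·1·4² = 96 m; v ends 26 m/s.
9–13 s: v starts 26 m/s; Δx = 26·4 + ½·-3·4² = 80 m; v ends 14 m/s.
x(13) = 1 + Σ Δx = 279.5 m.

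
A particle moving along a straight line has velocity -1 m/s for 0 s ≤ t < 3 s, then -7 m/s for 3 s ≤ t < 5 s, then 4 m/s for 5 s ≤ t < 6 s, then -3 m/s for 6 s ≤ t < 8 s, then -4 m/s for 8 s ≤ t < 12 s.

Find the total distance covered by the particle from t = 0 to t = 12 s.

43 m

Distance (not displacement) is the total path length: add the absolute areas under v-t.
0–3 s: |-1| × 3 = 3 m
3–5 s: |-7| × 2 = 14 m
5–6 s: |4| × 1 = 4 m
6–8 s: |-3| × 2 = 6 m
8–12 s: |-4| × 4 = 16 m
Total distance = 43 m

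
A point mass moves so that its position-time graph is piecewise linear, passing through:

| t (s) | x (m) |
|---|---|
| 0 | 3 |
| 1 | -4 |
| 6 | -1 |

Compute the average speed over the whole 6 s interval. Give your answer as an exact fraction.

Average speed = (total path length)/(elapsed time); on a piecewise-linear x-t graph the path length is Σ|Δx|.
0–1 s: |Δx| = |-4 − 3| = 7 m
1–6 s: |Δx| = |-1 − -4| = 3 m
Total path = 10 m; average speed = 10/6 = 5/3 m/s.

5/3 m/s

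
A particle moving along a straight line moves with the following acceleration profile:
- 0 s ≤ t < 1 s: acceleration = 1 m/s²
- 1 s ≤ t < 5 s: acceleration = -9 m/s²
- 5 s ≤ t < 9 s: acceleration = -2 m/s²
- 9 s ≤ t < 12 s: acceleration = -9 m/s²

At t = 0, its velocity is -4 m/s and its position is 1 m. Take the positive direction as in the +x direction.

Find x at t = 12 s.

On each constant-a segment, Δv = aΔt and Δx = v₀Δt + ½aΔt²; chain segment to segment.
0–1 s: v starts -4 m/s; Δx = -4·1 + ½·1·1² = -3.5 m; v ends -3 m/s.
1–5 s: v starts -3 m/s; Δx = -3·4 + ½·-9·4² = -84 m; v ends -39 m/s.
5–9 s: v starts -39 m/s; Δx = -39·4 + ½·-2·4² = -172 m; v ends -47 m/s.
9–12 s: v starts -47 m/s; Δx = -47·3 + ½·-9·3² = -181.5 m; v ends -74 m/s.
x(12) = 1 + Σ Δx = -440 m.

-440 m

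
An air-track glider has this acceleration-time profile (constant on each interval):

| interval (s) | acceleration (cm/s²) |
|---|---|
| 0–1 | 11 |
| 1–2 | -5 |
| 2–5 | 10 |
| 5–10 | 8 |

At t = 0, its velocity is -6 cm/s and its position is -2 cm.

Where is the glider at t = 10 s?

295 cm

On each constant-a segment, Δv = aΔt and Δx = v₀Δt + ½aΔt²; chain segment to segment.
0–1 s: v starts -6 cm/s; Δx = -6·1 + ½·11·1² = -0.5 cm; v ends 5 cm/s.
1–2 s: v starts 5 cm/s; Δx = 5·1 + ½·-5·1² = 2.5 cm; v ends 0 cm/s.
2–5 s: v starts 0 cm/s; Δx = 0·3 + ½·10·3² = 45 cm; v ends 30 cm/s.
5–10 s: v starts 30 cm/s; Δx = 30·5 + ½·8·5² = 250 cm; v ends 70 cm/s.
x(10) = -2 + Σ Δx = 295 cm.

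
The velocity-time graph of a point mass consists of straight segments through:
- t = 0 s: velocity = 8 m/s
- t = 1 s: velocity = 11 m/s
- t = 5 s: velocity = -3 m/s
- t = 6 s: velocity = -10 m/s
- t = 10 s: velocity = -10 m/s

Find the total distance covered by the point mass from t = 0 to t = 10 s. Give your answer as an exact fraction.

522/7 m

Total distance travelled is ∫|v| dt — sum the magnitudes of each area piece.
0–1 s: |½(8 + 11)(1)| = 9.5 m
1–5 s: v = 0 at t = 29/7 s; triangle areas 121/7 + 9/7 = 130/7 m
5–6 s: |½(-3 + -10)(1)| = 6.5 m
6–10 s: |-10| × 4 = 40 m
Total distance = 522/7 m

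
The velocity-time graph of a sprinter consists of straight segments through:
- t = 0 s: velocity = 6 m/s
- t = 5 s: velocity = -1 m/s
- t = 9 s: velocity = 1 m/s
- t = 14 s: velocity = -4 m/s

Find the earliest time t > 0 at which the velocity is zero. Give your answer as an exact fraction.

t = 30/7 s

v changes sign on 0–5 s (from 6 to -1); the graph is linear there, so v = 0 at t = 0 + (-6)·(5 − 0)/(-1 − 6) = 30/7 s.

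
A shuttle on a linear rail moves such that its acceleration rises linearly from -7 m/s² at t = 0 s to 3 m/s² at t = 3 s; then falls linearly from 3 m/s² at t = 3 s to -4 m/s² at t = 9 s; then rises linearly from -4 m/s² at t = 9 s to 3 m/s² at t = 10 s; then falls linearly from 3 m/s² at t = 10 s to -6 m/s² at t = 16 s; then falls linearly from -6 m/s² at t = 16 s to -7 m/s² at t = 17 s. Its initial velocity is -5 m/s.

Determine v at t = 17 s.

Δv equals the area under the a-t graph; then v = v₀ + Δv.
0–3 s: ½(-7 + 3)(3) = -6 m/s
3–9 s: ½(3 + -4)(6) = -3 m/s
9–10 s: ½(-4 + 3)(1) = -0.5 m/s
10–16 s: ½(3 + -6)(6) = -9 m/s
16–17 s: ½(-6 + -7)(1) = -6.5 m/s
Δv = -25 m/s, so v(17) = -5 + (-25) = -30 m/s.

-30 m/s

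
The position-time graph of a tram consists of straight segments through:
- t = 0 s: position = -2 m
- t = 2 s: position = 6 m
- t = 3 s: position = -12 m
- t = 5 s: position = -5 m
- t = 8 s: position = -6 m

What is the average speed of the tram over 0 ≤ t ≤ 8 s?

4.25 m/s

Average speed = (total path length)/(elapsed time); on a piecewise-linear x-t graph the path length is Σ|Δx|.
0–2 s: |Δx| = |6 − -2| = 8 m
2–3 s: |Δx| = |-12 − 6| = 18 m
3–5 s: |Δx| = |-5 − -12| = 7 m
5–8 s: |Δx| = |-6 − -5| = 1 m
Total path = 34 m; average speed = 34/8 = 4.25 m/s.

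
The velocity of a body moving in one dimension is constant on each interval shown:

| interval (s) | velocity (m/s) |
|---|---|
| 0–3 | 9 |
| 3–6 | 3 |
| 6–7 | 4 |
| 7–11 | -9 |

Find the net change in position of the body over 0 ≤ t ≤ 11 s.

Displacement is the signed area under the v-t curve.
0–3 s: 9 × 3 = 27 m
3–6 s: 3 × 3 = 9 m
6–7 s: 4 × 1 = 4 m
7–11 s: -9 × 4 = -36 m
Net displacement = 4 m

4 m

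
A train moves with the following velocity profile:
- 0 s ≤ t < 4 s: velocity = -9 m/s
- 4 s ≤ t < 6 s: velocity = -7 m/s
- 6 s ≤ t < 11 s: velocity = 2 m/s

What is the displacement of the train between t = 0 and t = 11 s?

-40 m

Net displacement equals the area under the velocity-time graph (areas below the axis count negative).
0–4 s: -9 × 4 = -36 m
4–6 s: -7 × 2 = -14 m
6–11 s: 2 × 5 = 10 m
Net displacement = -40 m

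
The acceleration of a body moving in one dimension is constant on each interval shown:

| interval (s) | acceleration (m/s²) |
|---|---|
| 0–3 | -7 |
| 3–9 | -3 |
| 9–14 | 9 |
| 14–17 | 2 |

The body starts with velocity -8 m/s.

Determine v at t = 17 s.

4 m/s

Δv equals the area under the a-t graph; then v = v₀ + Δv.
0–3 s: -7 × 3 = -21 m/s
3–9 s: -3 × 6 = -18 m/s
9–14 s: 9 × 5 = 45 m/s
14–17 s: 2 × 3 = 6 m/s
Δv = 12 m/s, so v(17) = -8 + (12) = 4 m/s.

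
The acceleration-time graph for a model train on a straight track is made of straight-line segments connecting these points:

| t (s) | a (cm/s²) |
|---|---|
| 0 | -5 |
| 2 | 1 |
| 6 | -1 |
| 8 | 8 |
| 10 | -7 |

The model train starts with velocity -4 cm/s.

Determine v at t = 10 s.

0 cm/s

Δv equals the area under the a-t graph; then v = v₀ + Δv.
0–2 s: ½(-5 + 1)(2) = -4 cm/s
2–6 s: ½(1 + -1)(4) = 0 cm/s
6–8 s: ½(-1 + 8)(2) = 7 cm/s
8–10 s: ½(8 + -7)(2) = 1 cm/s
Δv = 4 cm/s, so v(10) = -4 + (4) = 0 cm/s.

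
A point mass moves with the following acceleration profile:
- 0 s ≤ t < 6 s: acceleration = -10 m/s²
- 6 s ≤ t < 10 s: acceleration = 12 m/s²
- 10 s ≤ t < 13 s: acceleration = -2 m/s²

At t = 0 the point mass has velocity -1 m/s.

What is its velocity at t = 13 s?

Δv equals the area under the a-t graph; then v = v₀ + Δv.
0–6 s: -10 × 6 = -60 m/s
6–10 s: 12 × 4 = 48 m/s
10–13 s: -2 × 3 = -6 m/s
Δv = -18 m/s, so v(13) = -1 + (-18) = -19 m/s.

-19 m/s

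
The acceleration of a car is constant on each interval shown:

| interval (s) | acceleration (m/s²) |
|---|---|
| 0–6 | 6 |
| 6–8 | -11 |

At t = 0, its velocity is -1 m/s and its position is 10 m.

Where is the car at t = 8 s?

160 m

On each constant-a segment, Δv = aΔt and Δx = v₀Δt + ½aΔt²; chain segment to segment.
0–6 s: v starts -1 m/s; Δx = -1·6 + ½·6·6² = 102 m; v ends 35 m/s.
6–8 s: v starts 35 m/s; Δx = 35·2 + ½·-11·2² = 48 m; v ends 13 m/s.
x(8) = 10 + Σ Δx = 160 m.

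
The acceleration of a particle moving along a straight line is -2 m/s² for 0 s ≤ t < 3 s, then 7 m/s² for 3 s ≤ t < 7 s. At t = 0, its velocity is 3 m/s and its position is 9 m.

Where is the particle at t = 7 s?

53 m

On each constant-a segment, Δv = aΔt and Δx = v₀Δt + ½aΔt²; chain segment to segment.
0–3 s: v starts 3 m/s; Δx = 3·3 + ½·-2·3² = 0 m; v ends -3 m/s.
3–7 s: v starts -3 m/s; Δx = -3·4 + ½·7·4² = 44 m; v ends 25 m/s.
x(7) = 9 + Σ Δx = 53 m.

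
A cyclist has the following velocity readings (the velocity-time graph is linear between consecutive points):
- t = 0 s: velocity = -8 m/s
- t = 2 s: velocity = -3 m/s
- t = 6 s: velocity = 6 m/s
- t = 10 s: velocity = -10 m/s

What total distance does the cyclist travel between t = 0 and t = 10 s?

Distance (not displacement) is the total path length: add the absolute areas under v-t.
0–2 s: |½(-8 + -3)(2)| = 11 m
2–6 s: v = 0 at t = 10/3 s; triangle areas 2 + 8 = 10 m
6–10 s: v = 0 at t = 7.5 s; triangle areas 4.5 + 12.5 = 17 m
Total distance = 38 m

38 m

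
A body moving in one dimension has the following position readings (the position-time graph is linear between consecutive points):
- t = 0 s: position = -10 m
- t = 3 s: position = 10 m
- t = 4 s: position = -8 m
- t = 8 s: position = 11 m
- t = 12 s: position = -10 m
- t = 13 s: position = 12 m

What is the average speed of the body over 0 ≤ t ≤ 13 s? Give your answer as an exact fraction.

Average speed = (total path length)/(elapsed time); on a piecewise-linear x-t graph the path length is Σ|Δx|.
0–3 s: |Δx| = |10 − -10| = 20 m
3–4 s: |Δx| = |-8 − 10| = 18 m
4–8 s: |Δx| = |11 − -8| = 19 m
8–12 s: |Δx| = |-10 − 11| = 21 m
12–13 s: |Δx| = |12 − -10| = 22 m
Total path = 100 m; average speed = 100/13 = 100/13 m/s.

100/13 m/s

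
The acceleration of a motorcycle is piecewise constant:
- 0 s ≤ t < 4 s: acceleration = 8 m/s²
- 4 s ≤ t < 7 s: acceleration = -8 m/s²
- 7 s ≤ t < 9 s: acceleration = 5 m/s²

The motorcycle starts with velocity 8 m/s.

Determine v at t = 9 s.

Δv equals the area under the a-t graph; then v = v₀ + Δv.
0–4 s: 8 × 4 = 32 m/s
4–7 s: -8 × 3 = -24 m/s
7–9 s: 5 × 2 = 10 m/s
Δv = 18 m/s, so v(9) = 8 + (18) = 26 m/s.

26 m/s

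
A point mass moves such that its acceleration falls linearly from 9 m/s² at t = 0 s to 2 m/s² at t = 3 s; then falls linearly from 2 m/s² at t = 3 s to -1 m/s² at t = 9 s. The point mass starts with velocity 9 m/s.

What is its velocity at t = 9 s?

Δv equals the area under the a-t graph; then v = v₀ + Δv.
0–3 s: ½(9 + 2)(3) = 16.5 m/s
3–9 s: ½(2 + -1)(6) = 3 m/s
Δv = 19.5 m/s, so v(9) = 9 + (19.5) = 28.5 m/s.

28.5 m/s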